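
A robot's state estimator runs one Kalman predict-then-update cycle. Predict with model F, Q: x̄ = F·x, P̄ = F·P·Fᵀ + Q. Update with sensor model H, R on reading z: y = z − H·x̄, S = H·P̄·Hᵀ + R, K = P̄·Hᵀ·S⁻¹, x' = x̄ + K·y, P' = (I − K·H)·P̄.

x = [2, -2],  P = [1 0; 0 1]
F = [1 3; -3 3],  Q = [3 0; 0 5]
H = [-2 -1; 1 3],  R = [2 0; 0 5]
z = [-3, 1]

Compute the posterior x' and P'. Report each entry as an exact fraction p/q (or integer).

x' = [6337/3796, -418/949]
P' = [6179/7592 -1037/1898; -1037/1898 752/949]

x̄ = F·x = [-4, -12]
P̄ = F·P·Fᵀ + Q = [13 6; 6 23]
y = z − H·x̄ = [-23, 41]
S = H·P̄·Hᵀ + R = [101 -137; -137 261]
K = P̄·Hᵀ·S⁻¹ = [-4105/7592 -1253/7592; 285/1898 695/1898]
x' = x̄ + K·y = [6337/3796, -418/949]
P' = (I − K·H)·P̄ = [6179/7592 -1037/1898; -1037/1898 752/949]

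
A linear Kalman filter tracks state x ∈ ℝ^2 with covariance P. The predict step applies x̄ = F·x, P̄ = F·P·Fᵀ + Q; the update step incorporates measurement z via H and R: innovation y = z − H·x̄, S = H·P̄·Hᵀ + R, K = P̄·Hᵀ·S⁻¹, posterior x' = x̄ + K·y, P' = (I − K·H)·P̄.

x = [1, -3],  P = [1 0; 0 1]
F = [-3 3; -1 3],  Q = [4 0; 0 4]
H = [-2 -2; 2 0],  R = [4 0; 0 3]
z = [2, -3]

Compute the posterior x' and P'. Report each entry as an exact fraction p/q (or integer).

x̄ = F·x = [-12, -10]
P̄ = F·P·Fᵀ + Q = [22 12; 12 14]
y = z − H·x̄ = [-42, 21]
S = H·P̄·Hᵀ + R = [244 -136; -136 91]
K = P̄·Hᵀ·S⁻¹ = [-17/309 124/309; -367/927 -304/927]
x' = x̄ + K·y = [-130/103, -80/309]
P' = (I − K·H)·P̄ = [62/103 -152/309; -152/309 1190/927]

x' = [-130/103, -80/309]
P' = [62/103 -152/309; -152/309 1190/927]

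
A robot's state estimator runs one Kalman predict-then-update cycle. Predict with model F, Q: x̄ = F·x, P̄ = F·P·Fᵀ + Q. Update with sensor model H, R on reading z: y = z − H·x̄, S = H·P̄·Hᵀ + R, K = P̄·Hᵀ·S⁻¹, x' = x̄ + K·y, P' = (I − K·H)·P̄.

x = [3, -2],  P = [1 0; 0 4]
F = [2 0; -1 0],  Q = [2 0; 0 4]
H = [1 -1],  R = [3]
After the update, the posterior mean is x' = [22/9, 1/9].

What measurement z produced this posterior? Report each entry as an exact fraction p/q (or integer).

x̄ = F·x = [6, -3]
P̄ = F·P·Fᵀ + Q = [6 -2; -2 5]
S = H·P̄·Hᵀ + R = [18]
K = P̄·Hᵀ·S⁻¹ = [4/9; -7/18]
x' − x̄ = [-32/9, 28/9] = K·y
y = (KᵀK)⁻¹·Kᵀ·(x' − x̄) = [-8]
z = y + H·x̄ = [-8] + [9] = [1]

z = [1]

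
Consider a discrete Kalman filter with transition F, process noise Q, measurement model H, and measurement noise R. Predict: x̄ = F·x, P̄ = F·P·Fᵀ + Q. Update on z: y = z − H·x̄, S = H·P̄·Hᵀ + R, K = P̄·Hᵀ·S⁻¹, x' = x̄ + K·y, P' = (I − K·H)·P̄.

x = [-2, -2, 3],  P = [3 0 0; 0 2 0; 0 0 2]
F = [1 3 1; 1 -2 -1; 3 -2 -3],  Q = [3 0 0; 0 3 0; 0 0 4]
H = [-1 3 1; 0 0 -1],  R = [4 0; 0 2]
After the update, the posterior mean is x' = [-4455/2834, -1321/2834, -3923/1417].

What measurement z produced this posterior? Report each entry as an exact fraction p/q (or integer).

z = [-3, 2]

x̄ = F·x = [-5, -1, -11]
P̄ = F·P·Fᵀ + Q = [26 -11 -9; -11 16 23; -9 23 57]
S = H·P̄·Hᵀ + R = [453 -135; -135 59]
K = P̄·Hᵀ·S⁻¹ = [-2797/8502 -1701/2834; 1733/8502 217/2834; 45/1417 -1266/1417]
x' − x̄ = [9715/2834, 1513/2834, 11664/1417] = K·y
y = (KᵀK)⁻¹·Kᵀ·(x' − x̄) = [6, -9]
z = y + H·x̄ = [6, -9] + [-9, 11] = [-3, 2]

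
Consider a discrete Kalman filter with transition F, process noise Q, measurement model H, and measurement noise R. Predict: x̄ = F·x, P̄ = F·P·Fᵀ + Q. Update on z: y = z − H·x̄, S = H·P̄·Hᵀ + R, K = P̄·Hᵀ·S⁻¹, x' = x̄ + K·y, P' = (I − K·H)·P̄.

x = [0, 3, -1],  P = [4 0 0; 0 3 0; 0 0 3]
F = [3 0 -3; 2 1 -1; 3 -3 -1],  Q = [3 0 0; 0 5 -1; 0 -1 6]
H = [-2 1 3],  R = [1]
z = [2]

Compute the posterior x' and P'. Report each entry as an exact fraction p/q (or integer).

x' = [1059/185, 908/185, 522/185]
P' = [11562/185 5889/185 5751/185; 5889/185 4923/185 2287/185; 5751/185 2287/185 6191/370]

x̄ = F·x = [3, 4, -8]
P̄ = F·P·Fᵀ + Q = [66 33 45; 33 27 17; 45 17 72]
y = z − H·x̄ = [28]
S = H·P̄·Hᵀ + R = [370]
K = P̄·Hᵀ·S⁻¹ = [18/185; 6/185; 143/370]
x' = x̄ + K·y = [1059/185, 908/185, 522/185]
P' = (I − K·H)·P̄ = [11562/185 5889/185 5751/185; 5889/185 4923/185 2287/185; 5751/185 2287/185 6191/370]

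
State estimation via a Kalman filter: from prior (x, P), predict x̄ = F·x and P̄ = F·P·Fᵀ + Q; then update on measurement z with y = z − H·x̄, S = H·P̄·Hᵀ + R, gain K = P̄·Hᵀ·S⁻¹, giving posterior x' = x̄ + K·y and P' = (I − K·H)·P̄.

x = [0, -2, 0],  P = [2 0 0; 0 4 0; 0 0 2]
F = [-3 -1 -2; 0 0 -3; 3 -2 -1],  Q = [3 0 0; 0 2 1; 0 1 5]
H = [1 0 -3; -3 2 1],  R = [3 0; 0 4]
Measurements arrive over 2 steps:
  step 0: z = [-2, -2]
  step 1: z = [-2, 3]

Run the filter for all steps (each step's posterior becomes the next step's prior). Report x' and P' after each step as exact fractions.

step 0: x' = [3710/3379, 296/10137, 10924/10137], P' = [78087/6758 99197/6758 26791/6758; 99197/6758 132753/6758 33041/6758; 26791/6758 33041/6758 11399/6758]
step 1: x' = [-372792104/140133665, -350562717/140133665, -3408399/28026733], P' = [594822066/140133665 667931538/140133665 42536754/28026733; 667931538/140133665 5227800509/840801990 132874501/84080199; 42536754/28026733 132874501/84080199 72106964/84080199]

step 0: x̄ = F·x = [2, 0, 4]
step 0: P̄ = F·P·Fᵀ + Q = [33 12 -6; 12 20 7; -6 7 41]
step 0: y = z − H·x̄ = [8, 0]
step 0: S = H·P̄·Hᵀ + R = [441 -300; -300 342]
step 0: K = P̄·Hᵀ·S⁻¹ = [-381/3379 -2269/6758; 37/10137 239/6758; -3703/10137 -723/6758]
step 0: x' = x̄ + K·y = [3710/3379, 296/10137, 10924/10137]
step 0: P' = (I − K·H)·P̄ = [78087/6758 99197/6758 26791/6758; 99197/6758 132753/6758 33041/6758; 26791/6758 33041/6758 11399/6758]
step 1: x̄ = F·x = [-55534/10137, -10924/3379, 21874/10137]
step 1: P̄ = F·P·Fᵀ + Q = [975122/3379 204318/3379 -16028/3379; 204318/3379 116107/6758 -959/3379; -16028/3379 -959/3379 30019/3379]
step 1: y = z − H·x̄ = [100882/10137, -92521/10137]
step 1: S = H·P̄·Hᵀ + R = [1351598/3379 -2761313/3379; -2761313/3379 6692363/3379]
step 1: K = P̄·Hᵀ·S⁻¹ = [-14409748/140133665 -58979838/140133665; 3559033/420400995 -29802707/420400995; -29570210/84080199 -11243705/84080199]
step 1: x' = x̄ + K·y = [-372792104/140133665, -350562717/140133665, -3408399/28026733]
step 1: P' = (I − K·H)·P̄ = [594822066/140133665 667931538/140133665 42536754/28026733; 667931538/140133665 5227800509/840801990 132874501/84080199; 42536754/28026733 132874501/84080199 72106964/84080199]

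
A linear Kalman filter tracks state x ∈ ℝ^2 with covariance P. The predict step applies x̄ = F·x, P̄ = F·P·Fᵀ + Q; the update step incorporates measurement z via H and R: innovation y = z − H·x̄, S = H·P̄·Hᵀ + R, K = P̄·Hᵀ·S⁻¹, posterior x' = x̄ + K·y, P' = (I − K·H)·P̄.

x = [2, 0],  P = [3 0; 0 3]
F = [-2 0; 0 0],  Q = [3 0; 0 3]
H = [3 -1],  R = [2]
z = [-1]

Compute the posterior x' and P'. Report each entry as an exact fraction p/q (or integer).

x̄ = F·x = [-4, 0]
P̄ = F·P·Fᵀ + Q = [15 0; 0 3]
y = z − H·x̄ = [11]
S = H·P̄·Hᵀ + R = [140]
K = P̄·Hᵀ·S⁻¹ = [9/28; -3/140]
x' = x̄ + K·y = [-13/28, -33/140]
P' = (I − K·H)·P̄ = [15/28 27/28; 27/28 411/140]

x' = [-13/28, -33/140]
P' = [15/28 27/28; 27/28 411/140]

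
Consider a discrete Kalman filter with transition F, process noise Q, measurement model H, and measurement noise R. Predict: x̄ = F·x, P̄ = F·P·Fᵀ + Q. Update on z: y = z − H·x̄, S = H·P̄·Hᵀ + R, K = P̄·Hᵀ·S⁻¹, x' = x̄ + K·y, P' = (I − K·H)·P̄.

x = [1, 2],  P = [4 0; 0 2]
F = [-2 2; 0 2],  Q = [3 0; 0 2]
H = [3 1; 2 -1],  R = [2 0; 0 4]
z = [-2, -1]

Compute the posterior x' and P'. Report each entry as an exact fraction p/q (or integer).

x' = [-71/99, 53/121]
P' = [2/9 -8/33; -8/33 508/363]

x̄ = F·x = [2, 4]
P̄ = F·P·Fᵀ + Q = [27 8; 8 10]
y = z − H·x̄ = [-12, -1]
S = H·P̄·Hᵀ + R = [303 144; 144 90]
K = P̄·Hᵀ·S⁻¹ = [7/33 17/99; 122/363 -57/121]
x' = x̄ + K·y = [-71/99, 53/121]
P' = (I − K·H)·P̄ = [2/9 -8/33; -8/33 508/363]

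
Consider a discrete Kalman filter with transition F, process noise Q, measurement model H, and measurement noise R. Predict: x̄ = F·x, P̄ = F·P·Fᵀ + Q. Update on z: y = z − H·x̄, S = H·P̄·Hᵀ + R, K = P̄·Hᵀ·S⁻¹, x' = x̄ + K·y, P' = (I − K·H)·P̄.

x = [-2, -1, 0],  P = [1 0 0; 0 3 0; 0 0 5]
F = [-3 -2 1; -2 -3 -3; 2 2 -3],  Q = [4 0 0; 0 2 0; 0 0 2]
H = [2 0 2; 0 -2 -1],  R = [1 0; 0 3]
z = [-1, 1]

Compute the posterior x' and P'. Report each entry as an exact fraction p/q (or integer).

x' = [779/94, 61751/15886, -139265/15886]
P' = [2775/94 1383/94 -2775/94; 1383/94 128975/15886 -235513/15886; -2775/94 -235513/15886 472829/15886]

x̄ = F·x = [8, 7, -6]
P̄ = F·P·Fᵀ + Q = [30 9 -33; 9 78 23; -33 23 63]
y = z − H·x̄ = [-5, 9]
S = H·P̄·Hᵀ + R = [109 -188; -188 470]
K = P̄·Hᵀ·S⁻¹ = [0 3/94; -38/169 -7479/15886; 82/169 -601/15886]
x' = x̄ + K·y = [779/94, 61751/15886, -139265/15886]
P' = (I − K·H)·P̄ = [2775/94 1383/94 -2775/94; 1383/94 128975/15886 -235513/15886; -2775/94 -235513/15886 472829/15886]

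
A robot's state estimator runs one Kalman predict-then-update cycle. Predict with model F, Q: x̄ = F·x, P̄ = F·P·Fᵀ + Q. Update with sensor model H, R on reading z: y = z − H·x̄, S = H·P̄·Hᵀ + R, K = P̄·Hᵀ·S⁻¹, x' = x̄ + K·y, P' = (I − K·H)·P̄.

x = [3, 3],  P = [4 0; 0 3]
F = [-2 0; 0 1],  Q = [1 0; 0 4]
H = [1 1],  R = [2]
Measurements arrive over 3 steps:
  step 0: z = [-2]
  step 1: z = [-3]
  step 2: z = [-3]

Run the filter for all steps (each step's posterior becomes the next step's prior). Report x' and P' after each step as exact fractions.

step 0: x' = [-139/26, 85/26], P' = [153/26 -119/26; -119/26 133/26]
step 1: x' = [143/1403, -3470/1403], P' = [4913/1403 -3161/1403; -3161/1403 4111/1403]
step 2: x' = [-2609/6604, -119515/46228], P' = [22791/6604 -14969/6604; -14969/6604 136873/46228]

step 0: x̄ = F·x = [-6, 3]
step 0: P̄ = F·P·Fᵀ + Q = [17 0; 0 7]
step 0: y = z − H·x̄ = [1]
step 0: S = H·P̄·Hᵀ + R = [26]
step 0: K = P̄·Hᵀ·S⁻¹ = [17/26; 7/26]
step 0: x' = x̄ + K·y = [-139/26, 85/26]
step 0: P' = (I − K·H)·P̄ = [153/26 -119/26; -119/26 133/26]
step 1: x̄ = F·x = [139/13, 85/26]
step 1: P̄ = F·P·Fᵀ + Q = [319/13 119/13; 119/13 237/26]
step 1: y = z − H·x̄ = [-441/26]
step 1: S = H·P̄·Hᵀ + R = [1403/26]
step 1: K = P̄·Hᵀ·S⁻¹ = [876/1403; 475/1403]
step 1: x' = x̄ + K·y = [143/1403, -3470/1403]
step 1: P' = (I − K·H)·P̄ = [4913/1403 -3161/1403; -3161/1403 4111/1403]
step 2: x̄ = F·x = [-286/1403, -3470/1403]
step 2: P̄ = F·P·Fᵀ + Q = [21055/1403 6322/1403; 6322/1403 9723/1403]
step 2: y = z − H·x̄ = [-453/1403]
step 2: S = H·P̄·Hᵀ + R = [46228/1403]
step 2: K = P̄·Hᵀ·S⁻¹ = [3911/6604; 16045/46228]
step 2: x' = x̄ + K·y = [-2609/6604, -119515/46228]
step 2: P' = (I − K·H)·P̄ = [22791/6604 -14969/6604; -14969/6604 136873/46228]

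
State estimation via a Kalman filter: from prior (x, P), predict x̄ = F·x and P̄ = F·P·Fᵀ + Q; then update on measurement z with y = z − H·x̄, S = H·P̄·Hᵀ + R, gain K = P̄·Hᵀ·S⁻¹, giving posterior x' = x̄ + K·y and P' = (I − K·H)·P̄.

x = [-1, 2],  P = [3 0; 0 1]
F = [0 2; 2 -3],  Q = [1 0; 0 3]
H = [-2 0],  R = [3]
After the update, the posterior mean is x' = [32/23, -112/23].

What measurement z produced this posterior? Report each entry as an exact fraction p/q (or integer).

x̄ = F·x = [4, -8]
P̄ = F·P·Fᵀ + Q = [5 -6; -6 24]
S = H·P̄·Hᵀ + R = [23]
K = P̄·Hᵀ·S⁻¹ = [-10/23; 12/23]
x' − x̄ = [-60/23, 72/23] = K·y
y = (KᵀK)⁻¹·Kᵀ·(x' − x̄) = [6]
z = y + H·x̄ = [6] + [-8] = [-2]

z = [-2]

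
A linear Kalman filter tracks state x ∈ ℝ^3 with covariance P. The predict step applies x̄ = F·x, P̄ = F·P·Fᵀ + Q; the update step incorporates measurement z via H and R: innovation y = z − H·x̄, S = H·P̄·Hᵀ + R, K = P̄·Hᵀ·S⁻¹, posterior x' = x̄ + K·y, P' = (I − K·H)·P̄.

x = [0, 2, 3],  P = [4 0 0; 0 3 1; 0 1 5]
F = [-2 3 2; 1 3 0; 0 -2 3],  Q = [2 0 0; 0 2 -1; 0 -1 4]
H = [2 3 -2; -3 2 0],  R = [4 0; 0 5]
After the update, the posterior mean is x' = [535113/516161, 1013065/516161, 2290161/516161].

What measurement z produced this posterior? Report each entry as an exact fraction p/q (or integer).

z = [-1, 1]

x̄ = F·x = [12, 6, 5]
P̄ = F·P·Fᵀ + Q = [77 25 17; 25 33 -10; 17 -10 49]
S = H·P̄·Hᵀ + R = [1089 -247; -247 530]
K = P̄·Hᵀ·S⁻¹ = [58643/516161 -148944/516161; 87347/516161 31942/516161; -67357/516161 -100537/516161]
x' − x̄ = [-5658819/516161, -2083901/516161, -290644/516161] = K·y
y = (KᵀK)⁻¹·Kᵀ·(x' − x̄) = [-33, 25]
z = y + H·x̄ = [-33, 25] + [32, -24] = [-1, 1]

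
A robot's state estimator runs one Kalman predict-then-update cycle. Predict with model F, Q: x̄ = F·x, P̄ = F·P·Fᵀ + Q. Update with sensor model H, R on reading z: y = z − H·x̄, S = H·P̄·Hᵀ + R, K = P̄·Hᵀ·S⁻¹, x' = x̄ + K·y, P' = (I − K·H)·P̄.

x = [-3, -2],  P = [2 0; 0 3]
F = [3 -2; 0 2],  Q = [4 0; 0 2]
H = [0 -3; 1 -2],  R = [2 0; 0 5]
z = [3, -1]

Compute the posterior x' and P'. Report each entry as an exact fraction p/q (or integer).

x' = [-3907/976, -2221/1952]
P' = [1121/244 151/488; 151/488 201/976]

x̄ = F·x = [-5, -4]
P̄ = F·P·Fᵀ + Q = [34 -12; -12 14]
y = z − H·x̄ = [-9, -4]
S = H·P̄·Hᵀ + R = [128 120; 120 143]
K = P̄·Hᵀ·S⁻¹ = [-453/976 97/122; -603/1952 -5/244]
x' = x̄ + K·y = [-3907/976, -2221/1952]
P' = (I − K·H)·P̄ = [1121/244 151/488; 151/488 201/976]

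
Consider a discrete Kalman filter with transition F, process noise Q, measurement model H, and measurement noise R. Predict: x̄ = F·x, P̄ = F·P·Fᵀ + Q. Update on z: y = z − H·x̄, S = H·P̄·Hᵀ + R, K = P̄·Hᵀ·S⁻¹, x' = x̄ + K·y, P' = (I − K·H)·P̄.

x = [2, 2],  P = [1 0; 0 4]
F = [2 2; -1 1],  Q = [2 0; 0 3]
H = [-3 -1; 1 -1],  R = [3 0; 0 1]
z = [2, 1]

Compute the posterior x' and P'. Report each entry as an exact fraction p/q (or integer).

x' = [-376/2539, -3434/2539]
P' = [626/2539 18/2539; 18/2539 1704/2539]

x̄ = F·x = [8, 0]
P̄ = F·P·Fᵀ + Q = [22 6; 6 8]
y = z − H·x̄ = [26, -7]
S = H·P̄·Hᵀ + R = [245 -46; -46 19]
K = P̄·Hᵀ·S⁻¹ = [-632/2539 608/2539; -586/2539 -1686/2539]
x' = x̄ + K·y = [-376/2539, -3434/2539]
P' = (I − K·H)·P̄ = [626/2539 18/2539; 18/2539 1704/2539]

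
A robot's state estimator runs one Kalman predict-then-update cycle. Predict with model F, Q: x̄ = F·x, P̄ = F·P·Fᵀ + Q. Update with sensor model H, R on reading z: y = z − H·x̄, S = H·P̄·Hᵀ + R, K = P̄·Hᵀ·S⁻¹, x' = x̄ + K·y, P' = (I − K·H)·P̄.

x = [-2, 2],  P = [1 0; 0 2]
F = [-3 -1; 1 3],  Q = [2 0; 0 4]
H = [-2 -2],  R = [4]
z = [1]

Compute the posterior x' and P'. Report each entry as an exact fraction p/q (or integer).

x̄ = F·x = [4, 4]
P̄ = F·P·Fᵀ + Q = [13 -9; -9 23]
y = z − H·x̄ = [17]
S = H·P̄·Hᵀ + R = [76]
K = P̄·Hᵀ·S⁻¹ = [-2/19; -7/19]
x' = x̄ + K·y = [42/19, -43/19]
P' = (I − K·H)·P̄ = [231/19 -227/19; -227/19 241/19]

x' = [42/19, -43/19]
P' = [231/19 -227/19; -227/19 241/19]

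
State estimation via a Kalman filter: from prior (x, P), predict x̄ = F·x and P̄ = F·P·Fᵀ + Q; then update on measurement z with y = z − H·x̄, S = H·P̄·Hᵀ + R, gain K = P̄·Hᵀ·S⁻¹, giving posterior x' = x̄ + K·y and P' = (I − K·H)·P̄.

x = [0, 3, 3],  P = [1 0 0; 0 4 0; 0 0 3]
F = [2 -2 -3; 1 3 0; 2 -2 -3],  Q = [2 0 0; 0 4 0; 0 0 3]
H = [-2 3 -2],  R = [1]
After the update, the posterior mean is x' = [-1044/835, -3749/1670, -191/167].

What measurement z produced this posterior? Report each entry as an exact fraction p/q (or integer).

x̄ = F·x = [-15, 9, -15]
P̄ = F·P·Fᵀ + Q = [49 -22 47; -22 41 -22; 47 -22 50]
S = H·P̄·Hᵀ + R = [1670]
K = P̄·Hᵀ·S⁻¹ = [-129/835; 211/1670; -26/167]
x' − x̄ = [11481/835, -18779/1670, 2314/167] = K·y
y = (KᵀK)⁻¹·Kᵀ·(x' − x̄) = [-89]
z = y + H·x̄ = [-89] + [87] = [-2]

z = [-2]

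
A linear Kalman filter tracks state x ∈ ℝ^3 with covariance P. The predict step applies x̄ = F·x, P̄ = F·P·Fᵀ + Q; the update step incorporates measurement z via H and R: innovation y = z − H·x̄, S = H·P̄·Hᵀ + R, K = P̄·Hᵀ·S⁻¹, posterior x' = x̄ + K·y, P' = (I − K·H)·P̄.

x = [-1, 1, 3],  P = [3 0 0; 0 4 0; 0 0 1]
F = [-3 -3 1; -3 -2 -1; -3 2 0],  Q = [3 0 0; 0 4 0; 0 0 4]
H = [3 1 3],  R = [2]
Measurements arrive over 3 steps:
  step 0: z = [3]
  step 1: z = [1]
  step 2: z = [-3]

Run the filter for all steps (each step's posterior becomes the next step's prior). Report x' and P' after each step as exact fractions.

step 0: x̄ = F·x = [3, -2, 5]
step 0: P̄ = F·P·Fᵀ + Q = [67 50 3; 50 48 11; 3 11 47]
step 0: y = z − H·x̄ = [-19]
step 0: S = H·P̄·Hᵀ + R = [1496]
step 0: K = P̄·Hᵀ·S⁻¹ = [65/374; 21/136; 161/1496]
step 0: x' = x̄ + K·y = [-113/374, -671/136, 4421/1496]
step 0: P' = (I − K·H)·P̄ = [4079/187 335/34 -9343/374; 335/34 1677/136 -1885/136; -9343/374 -1885/136 44391/1496]
step 1: x̄ = F·x = [3490/187, 11697/1496, -6703/748]
step 1: P̄ = F·P·Fᵀ + Q = [140319/187 70043/187 37234/187; 70043/187 287559/1496 74627/748; 37234/187 74627/748 49145/374]
step 1: y = z − H·x̄ = [-53743/1496]
step 1: S = H·P̄·Hᵀ + R = [21782023/1496]
step 1: K = P̄·Hᵀ·S⁻¹ = [4821616/21782023; 2416353/21782023; 1632610/21782023]
step 1: x' = x̄ + K·y = [233306132/21782023, 83504187/21782023, -253844358/21782023]
step 1: P' = (I − K·H)·P̄ = [804460315/21782023 370788509/21782023 -924842074/21782023; 370788509/21782023 283993938/21782023 -463842253/21782023; -924842074/21782023 -463842253/21782023 1080544565/21782023]
step 2: x̄ = F·x = [-1204275315/21782023, -613082412/21782023, -532910022/21782023]
step 2: P̄ = F·P·Fᵀ + Q = [25948278035/21782023 12961547280/21782023 8495386450/21782023; 12961547280/21782023 6588831896/21782023 4257325367/21782023; 8495386450/21782023 4257325367/21782023 4013784571/21782023]
step 2: y = z − H·x̄ = [5759292354/21782023]
step 2: S = H·P̄·Hᵀ + R = [532521151378/21782023]
step 2: K = P̄·Hᵀ·S⁻¹ = [116292540735/532521151378; 58245449837/532521151378; 20892419215/266260575689]
step 2: x' = x̄ + K·y = [653306246220/266260575689, 205977699447/266260575689, -990145819176/266260575689]
step 2: P' = (I − K·H)·P̄ = [13499749994435/532521151378 5912523983115/532521151378 -7696531480825/266260575689; 5912523983115/532521151378 5332834364353/532521151378 -3825652569004/266260575689; -7696531480825/266260575689 -3825652569004/266260575689 8985677283303/266260575689]

step 0: x' = [-113/374, -671/136, 4421/1496], P' = [4079/187 335/34 -9343/374; 335/34 1677/136 -1885/136; -9343/374 -1885/136 44391/1496]
step 1: x' = [233306132/21782023, 83504187/21782023, -253844358/21782023], P' = [804460315/21782023 370788509/21782023 -924842074/21782023; 370788509/21782023 283993938/21782023 -463842253/21782023; -924842074/21782023 -463842253/21782023 1080544565/21782023]
step 2: x' = [653306246220/266260575689, 205977699447/266260575689, -990145819176/266260575689], P' = [13499749994435/532521151378 5912523983115/532521151378 -7696531480825/266260575689; 5912523983115/532521151378 5332834364353/532521151378 -3825652569004/266260575689; -7696531480825/266260575689 -3825652569004/266260575689 8985677283303/266260575689]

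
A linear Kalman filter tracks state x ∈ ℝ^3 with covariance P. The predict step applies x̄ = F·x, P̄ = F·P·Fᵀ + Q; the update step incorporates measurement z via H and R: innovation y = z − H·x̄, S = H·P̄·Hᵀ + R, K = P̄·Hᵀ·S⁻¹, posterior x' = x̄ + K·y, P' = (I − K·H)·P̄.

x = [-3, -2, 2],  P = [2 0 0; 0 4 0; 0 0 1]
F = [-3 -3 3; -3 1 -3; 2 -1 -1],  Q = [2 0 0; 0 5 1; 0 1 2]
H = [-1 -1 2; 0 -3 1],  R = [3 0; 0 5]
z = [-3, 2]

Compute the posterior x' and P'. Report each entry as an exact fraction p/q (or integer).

x' = [1067/256, -4981/5504, -4995/22016]
P' = [2193/128 147/64 2229/256; 147/64 1539/1376 9813/5504; 2229/256 9813/5504 121251/22016]

x̄ = F·x = [21, 1, -6]
P̄ = F·P·Fᵀ + Q = [65 -3 -3; -3 36 -12; -3 -12 15]
y = z − H·x̄ = [31, 11]
S = H·P̄·Hᵀ + R = [218 216; 216 416]
K = P̄·Hᵀ·S⁻¹ = [-43/64 93/256; 69/1376 -1731/5504; 963/5504 699/22016]
x' = x̄ + K·y = [1067/256, -4981/5504, -4995/22016]
P' = (I − K·H)·P̄ = [2193/128 147/64 2229/256; 147/64 1539/1376 9813/5504; 2229/256 9813/5504 121251/22016]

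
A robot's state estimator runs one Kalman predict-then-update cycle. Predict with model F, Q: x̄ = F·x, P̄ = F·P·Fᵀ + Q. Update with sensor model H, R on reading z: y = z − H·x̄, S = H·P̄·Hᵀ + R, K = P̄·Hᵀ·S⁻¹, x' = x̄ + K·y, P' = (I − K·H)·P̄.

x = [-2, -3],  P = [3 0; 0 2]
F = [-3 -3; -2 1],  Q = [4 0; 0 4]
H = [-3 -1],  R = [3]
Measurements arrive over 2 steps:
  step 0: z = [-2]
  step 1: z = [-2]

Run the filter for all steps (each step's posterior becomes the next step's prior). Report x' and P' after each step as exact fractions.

step 0: x' = [169/89, -307/89], P' = [295/178 -363/89; -363/89 1116/89]
step 1: x' = [14409/5311, -356141/58421], P' = [14341/5311 -36462/5311; -36462/5311 1160394/58421]

step 0: x̄ = F·x = [15, 1]
step 0: P̄ = F·P·Fᵀ + Q = [49 12; 12 18]
step 0: y = z − H·x̄ = [44]
step 0: S = H·P̄·Hᵀ + R = [534]
step 0: K = P̄·Hᵀ·S⁻¹ = [-53/178; -9/89]
step 0: x' = x̄ + K·y = [169/89, -307/89]
step 0: P' = (I − K·H)·P̄ = [295/178 -363/89; -363/89 1116/89]
step 1: x̄ = F·x = [414/89, -645/89]
step 1: P̄ = F·P·Fᵀ + Q = [10387/178 -3552/89; -3552/89 3514/89]
step 1: y = z − H·x̄ = [419/89]
step 1: S = H·P̄·Hᵀ + R = [58421/178]
step 1: K = P̄·Hᵀ·S⁻¹ = [-2187/5311; 14284/58421]
step 1: x' = x̄ + K·y = [14409/5311, -356141/58421]
step 1: P' = (I − K·H)·P̄ = [14341/5311 -36462/5311; -36462/5311 1160394/58421]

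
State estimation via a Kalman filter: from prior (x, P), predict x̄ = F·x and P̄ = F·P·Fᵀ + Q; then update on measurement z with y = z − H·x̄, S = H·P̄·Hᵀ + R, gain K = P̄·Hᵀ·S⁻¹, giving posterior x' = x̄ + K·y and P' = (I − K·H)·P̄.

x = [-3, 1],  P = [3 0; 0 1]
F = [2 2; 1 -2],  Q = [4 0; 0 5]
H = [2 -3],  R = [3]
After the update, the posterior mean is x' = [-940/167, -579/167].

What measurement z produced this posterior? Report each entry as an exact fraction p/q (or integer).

z = [-1]

x̄ = F·x = [-4, -5]
P̄ = F·P·Fᵀ + Q = [20 2; 2 12]
S = H·P̄·Hᵀ + R = [167]
K = P̄·Hᵀ·S⁻¹ = [34/167; -32/167]
x' − x̄ = [-272/167, 256/167] = K·y
y = (KᵀK)⁻¹·Kᵀ·(x' − x̄) = [-8]
z = y + H·x̄ = [-8] + [7] = [-1]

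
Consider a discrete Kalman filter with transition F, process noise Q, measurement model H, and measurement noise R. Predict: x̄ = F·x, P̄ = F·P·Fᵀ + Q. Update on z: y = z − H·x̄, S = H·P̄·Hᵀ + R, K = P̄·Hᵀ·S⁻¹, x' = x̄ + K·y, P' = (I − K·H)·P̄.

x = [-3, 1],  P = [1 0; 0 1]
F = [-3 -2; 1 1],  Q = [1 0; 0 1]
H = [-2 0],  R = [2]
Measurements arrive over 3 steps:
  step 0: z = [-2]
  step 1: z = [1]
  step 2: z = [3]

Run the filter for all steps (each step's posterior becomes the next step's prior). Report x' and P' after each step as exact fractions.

step 0: x̄ = F·x = [7, -2]
step 0: P̄ = F·P·Fᵀ + Q = [14 -5; -5 3]
step 0: y = z − H·x̄ = [12]
step 0: S = H·P̄·Hᵀ + R = [58]
step 0: K = P̄·Hᵀ·S⁻¹ = [-14/29; 5/29]
step 0: x' = x̄ + K·y = [35/29, 2/29]
step 0: P' = (I − K·H)·P̄ = [14/29 -5/29; -5/29 37/29]
step 1: x̄ = F·x = [-109/29, 37/29]
step 1: P̄ = F·P·Fᵀ + Q = [243/29 -91/29; -91/29 70/29]
step 1: y = z − H·x̄ = [-189/29]
step 1: S = H·P̄·Hᵀ + R = [1030/29]
step 1: K = P̄·Hᵀ·S⁻¹ = [-243/515; 91/515]
step 1: x' = x̄ + K·y = [-352/515, 64/515]
step 1: P' = (I − K·H)·P̄ = [243/515 -91/515; -91/515 672/515]
step 2: x̄ = F·x = [928/515, -288/515]
step 2: P̄ = F·P·Fᵀ + Q = [4298/515 -1618/515; -1618/515 1248/515]
step 2: y = z − H·x̄ = [3401/515]
step 2: S = H·P̄·Hᵀ + R = [18222/515]
step 2: K = P̄·Hᵀ·S⁻¹ = [-4298/9111; 1618/9111]
step 2: x' = x̄ + K·y = [-11966/9111, 5590/9111]
step 2: P' = (I − K·H)·P̄ = [4298/9111 -1618/9111; -1618/9111 11912/9111]

step 0: x' = [35/29, 2/29], P' = [14/29 -5/29; -5/29 37/29]
step 1: x' = [-352/515, 64/515], P' = [243/515 -91/515; -91/515 672/515]
step 2: x' = [-11966/9111, 5590/9111], P' = [4298/9111 -1618/9111; -1618/9111 11912/9111]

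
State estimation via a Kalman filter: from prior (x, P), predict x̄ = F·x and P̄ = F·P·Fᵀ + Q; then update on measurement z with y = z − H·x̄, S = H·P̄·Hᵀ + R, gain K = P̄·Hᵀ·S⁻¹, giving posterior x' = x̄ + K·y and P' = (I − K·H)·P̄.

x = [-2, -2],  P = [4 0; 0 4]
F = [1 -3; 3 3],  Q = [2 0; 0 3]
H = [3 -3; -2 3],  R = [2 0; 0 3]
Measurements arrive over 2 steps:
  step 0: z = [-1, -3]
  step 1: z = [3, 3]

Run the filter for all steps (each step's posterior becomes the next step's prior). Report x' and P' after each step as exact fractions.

step 0: x' = [-35890/9963, -33191/9963], P' = [12898/3321 11138/3321; 11138/3321 10060/3321]
step 1: x' = [69536893/40278071, 50405478/40278071], P' = [53857752/40278071 45739764/40278071; 45739764/40278071 44189934/40278071]

step 0: x̄ = F·x = [4, -12]
step 0: P̄ = F·P·Fᵀ + Q = [42 -24; -24 75]
step 0: y = z − H·x̄ = [-49, 41]
step 0: S = H·P̄·Hᵀ + R = [1487 -1287; -1287 1134]
step 0: K = P̄·Hᵀ·S⁻¹ = [880/1107 7618/9963; 539/1107 7904/9963]
step 0: x' = x̄ + K·y = [-35890/9963, -33191/9963]
step 0: P' = (I − K·H)·P̄ = [12898/3321 11138/3321; 11138/3321 10060/3321]
step 1: x̄ = F·x = [63683/9963, -23027/1107]
step 1: P̄ = F·P·Fᵀ + Q = [43252/3321 -13186/369; -13186/369 5149/41]
step 1: y = z − H·x̄ = [-260963/3321, 778984/9963]
step 1: S = H·P̄·Hᵀ + R = [698407/369 -1931081/1107; -1931081/1107 5360680/3321]
step 1: K = P̄·Hᵀ·S⁻¹ = [12176982/40278071 339124/1388899; 2324745/40278071 472302/1388899]
step 1: x' = x̄ + K·y = [69536893/40278071, 50405478/40278071]
step 1: P' = (I − K·H)·P̄ = [53857752/40278071 45739764/40278071; 45739764/40278071 44189934/40278071]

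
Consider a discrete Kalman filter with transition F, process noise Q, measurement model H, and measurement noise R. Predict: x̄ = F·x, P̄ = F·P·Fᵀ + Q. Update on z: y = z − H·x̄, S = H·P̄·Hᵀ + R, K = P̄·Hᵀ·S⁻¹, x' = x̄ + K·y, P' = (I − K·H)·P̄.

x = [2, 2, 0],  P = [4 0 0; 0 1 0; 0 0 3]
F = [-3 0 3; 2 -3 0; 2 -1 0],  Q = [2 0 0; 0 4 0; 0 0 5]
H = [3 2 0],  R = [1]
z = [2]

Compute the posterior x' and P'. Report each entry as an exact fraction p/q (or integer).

x̄ = F·x = [-6, -2, 2]
P̄ = F·P·Fᵀ + Q = [65 -24 -24; -24 29 19; -24 19 22]
y = z − H·x̄ = [24]
S = H·P̄·Hᵀ + R = [414]
K = P̄·Hᵀ·S⁻¹ = [49/138; -7/207; -17/207]
x' = x̄ + K·y = [58/23, -194/69, 2/69]
P' = (I − K·H)·P̄ = [589/46 -1313/69 -823/69; -1313/69 5905/207 3695/207; -823/69 3695/207 3976/207]

x' = [58/23, -194/69, 2/69]
P' = [589/46 -1313/69 -823/69; -1313/69 5905/207 3695/207; -823/69 3695/207 3976/207]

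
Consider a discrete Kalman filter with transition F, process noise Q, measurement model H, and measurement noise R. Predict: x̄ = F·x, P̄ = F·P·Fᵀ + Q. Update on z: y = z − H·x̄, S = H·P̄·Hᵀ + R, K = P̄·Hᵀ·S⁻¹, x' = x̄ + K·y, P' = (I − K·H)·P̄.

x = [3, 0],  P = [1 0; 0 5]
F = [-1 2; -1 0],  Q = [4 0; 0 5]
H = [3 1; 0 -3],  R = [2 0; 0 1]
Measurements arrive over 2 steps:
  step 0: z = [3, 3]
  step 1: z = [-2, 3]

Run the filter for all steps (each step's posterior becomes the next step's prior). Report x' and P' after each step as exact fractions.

step 0: x̄ = F·x = [-3, -3]
step 0: P̄ = F·P·Fᵀ + Q = [25 1; 1 6]
step 0: y = z − H·x̄ = [15, -6]
step 0: S = H·P̄·Hᵀ + R = [239 -27; -27 55]
step 0: K = P̄·Hᵀ·S⁻¹ = [4099/12416 1335/12416; 9/12416 -4059/12416]
step 0: x' = x̄ + K·y = [16227/12416, -12759/12416]
step 0: P' = (I − K·H)·P̄ = [2881/12416 -445/12416; -445/12416 1353/12416]
step 1: x̄ = F·x = [-41745/12416, -16227/12416]
step 1: P̄ = F·P·Fᵀ + Q = [59737/12416 3771/12416; 3771/12416 64961/12416]
step 1: y = z − H·x̄ = [58315/6208, -11433/12416]
step 1: S = H·P̄·Hᵀ + R = [162513/3104 -114411/6208; -114411/6208 597065/12416]
step 1: K = P̄·Hᵀ·S⁻¹ = [2863603/9014277 308887/3004759; 76274/27042831 -2932531/9014277]
step 1: x' = x̄ + K·y = [-4261718/9014277, -26525878/27042831]
step 1: P' = (I − K·H)·P̄ = [670677/3004759 -308887/9014277; -308887/9014277 2932531/27042831]

step 0: x' = [16227/12416, -12759/12416], P' = [2881/12416 -445/12416; -445/12416 1353/12416]
step 1: x' = [-4261718/9014277, -26525878/27042831], P' = [670677/3004759 -308887/9014277; -308887/9014277 2932531/27042831]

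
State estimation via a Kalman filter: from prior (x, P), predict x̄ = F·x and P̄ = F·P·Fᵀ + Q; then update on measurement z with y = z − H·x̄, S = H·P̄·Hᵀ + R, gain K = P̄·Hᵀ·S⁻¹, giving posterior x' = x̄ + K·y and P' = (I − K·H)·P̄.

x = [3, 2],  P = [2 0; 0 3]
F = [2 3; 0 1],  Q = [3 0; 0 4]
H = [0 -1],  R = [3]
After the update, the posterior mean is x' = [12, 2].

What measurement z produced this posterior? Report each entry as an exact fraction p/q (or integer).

x̄ = F·x = [12, 2]
P̄ = F·P·Fᵀ + Q = [38 9; 9 7]
S = H·P̄·Hᵀ + R = [10]
K = P̄·Hᵀ·S⁻¹ = [-9/10; -7/10]
x' − x̄ = [0, 0] = K·y
y = (KᵀK)⁻¹·Kᵀ·(x' − x̄) = [0]
z = y + H·x̄ = [0] + [-2] = [-2]

z = [-2]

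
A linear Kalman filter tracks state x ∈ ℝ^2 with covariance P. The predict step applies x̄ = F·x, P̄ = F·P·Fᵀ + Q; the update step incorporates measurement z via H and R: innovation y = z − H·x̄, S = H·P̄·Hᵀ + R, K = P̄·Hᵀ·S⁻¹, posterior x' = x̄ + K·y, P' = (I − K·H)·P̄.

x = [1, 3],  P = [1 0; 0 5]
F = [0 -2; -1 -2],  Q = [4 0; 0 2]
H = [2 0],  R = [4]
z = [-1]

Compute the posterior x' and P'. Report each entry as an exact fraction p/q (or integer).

x' = [-18/25, -13/5]
P' = [24/25 4/5; 4/5 7]

x̄ = F·x = [-6, -7]
P̄ = F·P·Fᵀ + Q = [24 20; 20 23]
y = z − H·x̄ = [11]
S = H·P̄·Hᵀ + R = [100]
K = P̄·Hᵀ·S⁻¹ = [12/25; 2/5]
x' = x̄ + K·y = [-18/25, -13/5]
P' = (I − K·H)·P̄ = [24/25 4/5; 4/5 7]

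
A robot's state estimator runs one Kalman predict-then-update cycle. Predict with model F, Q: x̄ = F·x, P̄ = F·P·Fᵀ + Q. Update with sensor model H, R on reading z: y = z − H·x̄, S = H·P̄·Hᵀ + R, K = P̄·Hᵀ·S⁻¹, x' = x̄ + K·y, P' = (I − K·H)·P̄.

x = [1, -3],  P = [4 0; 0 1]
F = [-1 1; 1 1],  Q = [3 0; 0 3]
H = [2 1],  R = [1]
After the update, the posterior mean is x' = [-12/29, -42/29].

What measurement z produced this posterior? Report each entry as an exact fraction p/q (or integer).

x̄ = F·x = [-4, -2]
P̄ = F·P·Fᵀ + Q = [8 -3; -3 8]
S = H·P̄·Hᵀ + R = [29]
K = P̄·Hᵀ·S⁻¹ = [13/29; 2/29]
x' − x̄ = [104/29, 16/29] = K·y
y = (KᵀK)⁻¹·Kᵀ·(x' − x̄) = [8]
z = y + H·x̄ = [8] + [-10] = [-2]

z = [-2]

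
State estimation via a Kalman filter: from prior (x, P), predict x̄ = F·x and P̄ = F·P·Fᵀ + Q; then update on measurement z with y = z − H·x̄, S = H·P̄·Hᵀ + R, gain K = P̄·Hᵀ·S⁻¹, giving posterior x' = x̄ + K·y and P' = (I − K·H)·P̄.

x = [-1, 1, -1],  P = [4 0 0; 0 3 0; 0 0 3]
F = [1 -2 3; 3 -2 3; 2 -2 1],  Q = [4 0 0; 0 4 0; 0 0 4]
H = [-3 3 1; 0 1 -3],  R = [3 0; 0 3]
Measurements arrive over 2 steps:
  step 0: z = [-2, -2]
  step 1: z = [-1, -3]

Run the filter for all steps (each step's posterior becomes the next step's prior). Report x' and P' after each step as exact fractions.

step 0: x' = [-103197/30050, -116353/30050, -20821/30050], P' = [1099503/30050 988047/30050 337029/30050; 988047/30050 896703/30050 303021/30050; 337029/30050 303021/30050 112047/30050]
step 1: x' = [208567595/85286621, 947932968/597006347, 1838872253/1194012694], P' = [97692608/12183803 615873168/85286621 207491766/85286621; 615873168/85286621 4060777695/597006347 2620980099/1194012694; 207491766/85286621 2620980099/1194012694 2436854631/2388025388]

step 0: x̄ = F·x = [-6, -8, -5]
step 0: P̄ = F·P·Fᵀ + Q = [47 51 29; 51 79 45; 29 45 35]
step 0: y = z − H·x̄ = [9, -9]
step 0: S = H·P̄·Hᵀ + R = [350 -120; -120 127]
step 0: K = P̄·Hᵀ·S⁻¹ = [887/30050 -768/3005; 9663/30050 -412/3005; 3341/30050 -1104/3005]
step 0: x' = x̄ + K·y = [-103197/30050, -116353/30050, -20821/30050]
step 0: P' = (I − K·H)·P̄ = [1099503/30050 988047/30050 337029/30050; 988047/30050 896703/30050 303021/30050; 337029/30050 303021/30050 112047/30050]
step 1: x̄ = F·x = [33523/15025, -69674/15025, 5491/30050]
step 1: P̄ = F·P·Fᵀ + Q = [124336/15025 198732/15025 64356/15025; 198732/15025 2592334/15025 624297/15025; 64356/15025 624297/15025 448727/30050]
step 1: y = z − H·x̄ = [583641/30050, 65671/30050]
step 1: S = H·P̄·Hᵀ + R = [49003877/30050 4185087/30050; 4185087/30050 1821797/30050]
step 1: K = P̄·Hᵀ·S⁻¹ = [1188834/85286621 -2200710/85286621; 372991071/1194012694 86205031/1194012694; 244475627/2388025388 -689534565/2388025388]
step 1: x' = x̄ + K·y = [208567595/85286621, 947932968/597006347, 1838872253/1194012694]
step 1: P' = (I − K·H)·P̄ = [97692608/12183803 615873168/85286621 207491766/85286621; 615873168/85286621 4060777695/597006347 2620980099/1194012694; 207491766/85286621 2620980099/1194012694 2436854631/2388025388]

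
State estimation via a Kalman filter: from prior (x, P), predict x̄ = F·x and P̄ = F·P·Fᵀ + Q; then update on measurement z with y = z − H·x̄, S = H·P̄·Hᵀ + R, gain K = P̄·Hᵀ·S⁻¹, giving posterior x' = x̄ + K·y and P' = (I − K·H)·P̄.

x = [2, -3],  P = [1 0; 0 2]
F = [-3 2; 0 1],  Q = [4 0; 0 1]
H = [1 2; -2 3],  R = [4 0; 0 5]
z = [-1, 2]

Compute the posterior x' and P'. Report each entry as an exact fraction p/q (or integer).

x' = [-747/470, -251/940]
P' = [763/705 123/470; 123/470 349/940]

x̄ = F·x = [-12, -3]
P̄ = F·P·Fᵀ + Q = [21 4; 4 3]
y = z − H·x̄ = [17, -13]
S = H·P̄·Hᵀ + R = [53 -28; -28 68]
K = P̄·Hᵀ·S⁻¹ = [283/705 -389/1410; 59/235 111/940]
x' = x̄ + K·y = [-747/470, -251/940]
P' = (I − K·H)·P̄ = [763/705 123/470; 123/470 349/940]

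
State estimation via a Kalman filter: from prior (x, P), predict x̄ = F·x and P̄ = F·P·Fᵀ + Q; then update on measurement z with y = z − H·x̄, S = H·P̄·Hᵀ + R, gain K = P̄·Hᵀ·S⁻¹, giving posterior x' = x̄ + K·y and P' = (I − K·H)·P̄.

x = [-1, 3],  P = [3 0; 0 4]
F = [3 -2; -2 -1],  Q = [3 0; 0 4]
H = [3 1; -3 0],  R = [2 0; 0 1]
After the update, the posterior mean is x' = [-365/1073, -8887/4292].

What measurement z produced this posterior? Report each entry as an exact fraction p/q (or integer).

x̄ = F·x = [-9, -1]
P̄ = F·P·Fᵀ + Q = [46 -10; -10 20]
S = H·P̄·Hᵀ + R = [376 -384; -384 415]
K = P̄·Hᵀ·S⁻¹ = [16/1073 -342/1073; 3685/4292 930/1073]
x' − x̄ = [9292/1073, -4595/4292] = K·y
y = (KᵀK)⁻¹·Kᵀ·(x' − x̄) = [25, -26]
z = y + H·x̄ = [25, -26] + [-28, 27] = [-3, 1]

z = [-3, 1]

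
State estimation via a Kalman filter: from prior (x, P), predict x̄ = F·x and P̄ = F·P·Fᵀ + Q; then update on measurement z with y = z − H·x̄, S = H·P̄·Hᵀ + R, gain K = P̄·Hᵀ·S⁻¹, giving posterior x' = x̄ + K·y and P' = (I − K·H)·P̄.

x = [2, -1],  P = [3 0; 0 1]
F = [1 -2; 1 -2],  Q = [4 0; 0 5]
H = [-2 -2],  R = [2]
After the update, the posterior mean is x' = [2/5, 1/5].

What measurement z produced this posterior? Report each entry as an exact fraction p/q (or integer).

z = [-1]

x̄ = F·x = [4, 4]
P̄ = F·P·Fᵀ + Q = [11 7; 7 12]
S = H·P̄·Hᵀ + R = [150]
K = P̄·Hᵀ·S⁻¹ = [-6/25; -19/75]
x' − x̄ = [-18/5, -19/5] = K·y
y = (KᵀK)⁻¹·Kᵀ·(x' − x̄) = [15]
z = y + H·x̄ = [15] + [-16] = [-1]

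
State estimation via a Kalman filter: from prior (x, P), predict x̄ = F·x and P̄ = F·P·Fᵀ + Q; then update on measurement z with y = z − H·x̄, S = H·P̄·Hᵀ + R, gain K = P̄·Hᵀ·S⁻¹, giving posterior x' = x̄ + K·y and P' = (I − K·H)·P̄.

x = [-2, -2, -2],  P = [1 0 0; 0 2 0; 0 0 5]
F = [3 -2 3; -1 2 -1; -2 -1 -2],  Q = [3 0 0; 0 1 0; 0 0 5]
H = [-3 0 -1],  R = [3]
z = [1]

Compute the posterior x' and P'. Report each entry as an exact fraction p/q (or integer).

x̄ = F·x = [-8, 0, 10]
P̄ = F·P·Fᵀ + Q = [65 -26 -32; -26 15 8; -32 8 31]
y = z − H·x̄ = [-13]
S = H·P̄·Hᵀ + R = [427]
K = P̄·Hᵀ·S⁻¹ = [-163/427; 10/61; 65/427]
x' = x̄ + K·y = [-1297/427, -130/61, 3425/427]
P' = (I − K·H)·P̄ = [1186/427 44/61 -3069/427; 44/61 215/61 -162/61; -3069/427 -162/61 9012/427]

x' = [-1297/427, -130/61, 3425/427]
P' = [1186/427 44/61 -3069/427; 44/61 215/61 -162/61; -3069/427 -162/61 9012/427]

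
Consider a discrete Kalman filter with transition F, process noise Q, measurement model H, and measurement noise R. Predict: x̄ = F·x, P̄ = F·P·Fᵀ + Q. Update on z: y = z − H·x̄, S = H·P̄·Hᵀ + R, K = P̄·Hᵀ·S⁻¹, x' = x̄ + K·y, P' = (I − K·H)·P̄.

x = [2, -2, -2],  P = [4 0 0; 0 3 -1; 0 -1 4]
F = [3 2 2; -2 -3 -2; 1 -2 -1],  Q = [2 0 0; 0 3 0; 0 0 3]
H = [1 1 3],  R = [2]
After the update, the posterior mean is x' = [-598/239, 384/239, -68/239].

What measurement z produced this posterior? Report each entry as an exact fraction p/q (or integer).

x̄ = F·x = [-2, 6, 8]
P̄ = F·P·Fᵀ + Q = [58 -48 -2; -48 50 11; -2 11 19]
S = H·P̄·Hᵀ + R = [239]
K = P̄·Hᵀ·S⁻¹ = [4/239; 35/239; 66/239]
x' − x̄ = [-120/239, -1050/239, -1980/239] = K·y
y = (KᵀK)⁻¹·Kᵀ·(x' − x̄) = [-30]
z = y + H·x̄ = [-30] + [28] = [-2]

z = [-2]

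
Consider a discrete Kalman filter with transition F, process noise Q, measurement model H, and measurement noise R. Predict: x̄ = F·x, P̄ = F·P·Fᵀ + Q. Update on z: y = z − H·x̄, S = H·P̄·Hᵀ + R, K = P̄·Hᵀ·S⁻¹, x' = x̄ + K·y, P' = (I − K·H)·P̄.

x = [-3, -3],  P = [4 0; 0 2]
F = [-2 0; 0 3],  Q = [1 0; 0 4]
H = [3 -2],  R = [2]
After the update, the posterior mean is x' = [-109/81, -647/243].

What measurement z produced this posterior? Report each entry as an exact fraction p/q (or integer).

x̄ = F·x = [6, -9]
P̄ = F·P·Fᵀ + Q = [17 0; 0 22]
S = H·P̄·Hᵀ + R = [243]
K = P̄·Hᵀ·S⁻¹ = [17/81; -44/243]
x' − x̄ = [-595/81, 1540/243] = K·y
y = (KᵀK)⁻¹·Kᵀ·(x' − x̄) = [-35]
z = y + H·x̄ = [-35] + [36] = [1]

z = [1]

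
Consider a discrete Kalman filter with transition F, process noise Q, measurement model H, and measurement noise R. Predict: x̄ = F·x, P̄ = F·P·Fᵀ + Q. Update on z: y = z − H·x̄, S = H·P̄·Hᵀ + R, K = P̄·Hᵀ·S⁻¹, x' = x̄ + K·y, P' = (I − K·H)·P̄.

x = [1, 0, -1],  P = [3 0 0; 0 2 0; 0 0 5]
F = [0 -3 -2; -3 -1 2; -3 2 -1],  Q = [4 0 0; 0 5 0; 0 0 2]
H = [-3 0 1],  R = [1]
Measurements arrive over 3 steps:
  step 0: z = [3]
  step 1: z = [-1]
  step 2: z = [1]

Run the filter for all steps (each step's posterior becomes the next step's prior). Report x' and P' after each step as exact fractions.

step 0: x' = [-542/433, -1560/433, -338/433], P' = [1802/433 978/433 5278/433; 978/433 20357/433 2989/433; 5278/433 2989/433 15882/433]
step 1: x' = [984644/1499627, 6012361/1499627, 2891819/2999254], P' = [37089879/1499627 -54382797/1499627 110816677/1499627; -54382797/1499627 91678210/1499627 -163217518/1499627; 110816677/1499627 -163217518/1499627 665181123/2999254]
step 2: x' = [-44696356464/4221918247, 58179136195/4221918247, -129729327226/4221918247], P' = [539148551412/4221918247 -808166761263/4221918247 1617136096208/4221918247; -808166761263/4221918247 1245166479014/4221918247 -2426138503583/4221918247; 1617136096208/4221918247 -2426138503583/4221918247 4854698533533/4221918247]

step 0: x̄ = F·x = [2, -5, -2]
step 0: P̄ = F·P·Fᵀ + Q = [42 -14 -2; -14 54 13; -2 13 42]
step 0: y = z − H·x̄ = [11]
step 0: S = H·P̄·Hᵀ + R = [433]
step 0: K = P̄·Hᵀ·S⁻¹ = [-128/433; 55/433; 48/433]
step 0: x' = x̄ + K·y = [-542/433, -1560/433, -338/433]
step 0: P' = (I − K·H)·P̄ = [1802/433 978/433 5278/433; 978/433 20357/433 2989/433; 5278/433 2989/433 15882/433]
step 1: x̄ = F·x = [5356/433, 2510/433, -1156/433]
step 1: P̄ = F·P·Fᵀ + Q = [284341/433 26057/433 -52897/433; 26057/433 32844/433 -60083/433; -52897/433 -60083/433 122370/433]
step 1: y = z − H·x̄ = [16791/433]
step 1: S = H·P̄·Hᵀ + R = [2999254/433]
step 1: K = P̄·Hᵀ·S⁻¹ = [-452960/1499627; -69127/1499627; 281061/2999254]
step 1: x' = x̄ + K·y = [984644/1499627, 6012361/1499627, 2891819/2999254]
step 1: P' = (I − K·H)·P̄ = [37089879/1499627 -54382797/1499627 110816677/1499627; -54382797/1499627 91678210/1499627 -163217518/1499627; 110816677/1499627 -163217518/1499627 665181123/2999254]
step 2: x̄ = F·x = [-20928902/1499627, -6074474/1499627, 15249761/2999254]
step 2: P̄ = F·P·Fᵀ + Q = [202854428/1499627 -227002655/1499627 453784270/1499627; -227002655/1499627 760120668/1499627 -1500117862/1499627; 453784270/1499627 -1500117862/1499627 6012950529/2999254]
step 2: y = z − H·x̄ = [-137823919/2999254]
step 2: S = H·P̄·Hᵀ + R = [4221918247/2999254]
step 2: K = P̄·Hᵀ·S⁻¹ = [-309558028/4221918247; -1638219794/4221918247; 3290244909/4221918247]
step 2: x' = x̄ + K·y = [-44696356464/4221918247, 58179136195/4221918247, -129729327226/4221918247]
step 2: P' = (I − K·H)·P̄ = [539148551412/4221918247 -808166761263/4221918247 1617136096208/4221918247; -808166761263/4221918247 1245166479014/4221918247 -2426138503583/4221918247; 1617136096208/4221918247 -2426138503583/4221918247 4854698533533/4221918247]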